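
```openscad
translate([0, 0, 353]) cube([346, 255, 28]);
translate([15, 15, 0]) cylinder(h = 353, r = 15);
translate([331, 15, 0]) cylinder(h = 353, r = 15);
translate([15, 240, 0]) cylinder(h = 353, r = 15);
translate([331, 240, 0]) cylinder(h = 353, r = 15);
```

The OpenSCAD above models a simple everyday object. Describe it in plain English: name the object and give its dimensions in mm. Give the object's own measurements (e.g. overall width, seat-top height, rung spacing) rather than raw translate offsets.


A simple wooden stool: a rectangular seat 346 mm (x) by 255 mm (y), 28 mm thick, top face at z = 381 mm, on four round legs, each 30 mm in diameter. The legs rest on z = 0, each leg's axis is inset half a diameter from the nearest pair of seat edges (so the leg's bounding box is flush with the corner).


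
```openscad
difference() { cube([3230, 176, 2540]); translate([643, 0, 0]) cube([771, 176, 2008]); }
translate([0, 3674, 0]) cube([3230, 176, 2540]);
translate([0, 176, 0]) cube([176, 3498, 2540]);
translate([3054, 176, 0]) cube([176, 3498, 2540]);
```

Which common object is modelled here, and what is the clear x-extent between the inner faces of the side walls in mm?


A single room. The interior width is 2878 mm.

Four walls enclosing a rectangle with a door in the front wall — a room. Outside width 3230 minus two 176 mm walls gives 2878 mm.


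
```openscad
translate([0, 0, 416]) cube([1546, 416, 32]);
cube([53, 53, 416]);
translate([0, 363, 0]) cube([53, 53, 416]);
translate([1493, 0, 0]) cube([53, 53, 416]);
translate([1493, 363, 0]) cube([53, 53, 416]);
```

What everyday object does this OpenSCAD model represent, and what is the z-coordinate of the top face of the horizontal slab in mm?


A bench. The seat-top height is 448 mm.

A long slab on four corner posts — a bench. The slab sits at z = 416 with thickness 32, so the top is 416 + 32 = 448 mm.


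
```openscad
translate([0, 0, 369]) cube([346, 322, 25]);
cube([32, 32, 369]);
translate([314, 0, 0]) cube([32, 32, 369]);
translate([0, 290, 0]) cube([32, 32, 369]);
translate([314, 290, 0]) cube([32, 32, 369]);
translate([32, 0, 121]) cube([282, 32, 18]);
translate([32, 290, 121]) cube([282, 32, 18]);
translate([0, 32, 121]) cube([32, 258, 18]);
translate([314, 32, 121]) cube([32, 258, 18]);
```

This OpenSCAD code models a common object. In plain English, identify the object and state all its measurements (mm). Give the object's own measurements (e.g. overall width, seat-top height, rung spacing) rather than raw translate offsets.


A simple wooden stool: a rectangular seat 346 mm (x) by 322 mm (y), 25 mm thick, top face at z = 394 mm, on four square legs, each 32×32 mm in cross-section. The legs rest on z = 0, each flush with a corner of the seat. Four stretchers, 32 mm wide and 18 mm tall, connect adjacent legs with their undersides at z = 121 mm, each running between the inner faces of the legs it joins and aligned with the legs' outer faces on the other axis.


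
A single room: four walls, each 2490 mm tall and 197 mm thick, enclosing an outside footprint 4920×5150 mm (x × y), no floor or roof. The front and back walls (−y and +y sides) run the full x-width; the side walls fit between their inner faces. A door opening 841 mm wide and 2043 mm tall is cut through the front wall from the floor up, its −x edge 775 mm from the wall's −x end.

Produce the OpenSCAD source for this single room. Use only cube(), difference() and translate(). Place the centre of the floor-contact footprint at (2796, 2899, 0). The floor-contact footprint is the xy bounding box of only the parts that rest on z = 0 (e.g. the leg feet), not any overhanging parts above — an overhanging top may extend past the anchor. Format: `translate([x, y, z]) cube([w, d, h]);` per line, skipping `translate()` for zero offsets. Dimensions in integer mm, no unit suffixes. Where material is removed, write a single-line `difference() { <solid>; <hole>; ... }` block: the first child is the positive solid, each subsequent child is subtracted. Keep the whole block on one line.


difference() { translate([336, 324, 0]) cube([4920, 197, 2490]); translate([1111, 324, 0]) cube([841, 197, 2043]); }
translate([336, 5277, 0]) cube([4920, 197, 2490]);
translate([336, 521, 0]) cube([197, 4756, 2490]);
translate([5059, 521, 0]) cube([197, 4756, 2490]);


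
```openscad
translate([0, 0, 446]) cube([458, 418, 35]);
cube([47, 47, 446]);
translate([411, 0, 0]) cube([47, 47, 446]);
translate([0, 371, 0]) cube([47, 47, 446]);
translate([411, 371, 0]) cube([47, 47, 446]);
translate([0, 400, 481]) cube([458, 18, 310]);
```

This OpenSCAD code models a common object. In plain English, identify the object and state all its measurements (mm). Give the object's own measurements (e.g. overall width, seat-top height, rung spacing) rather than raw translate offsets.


A chair. The seat is a 458×418×35 mm slab with its top at z = 481 mm, on four 47×47 mm corner legs (flush with the seat edges, standing on z = 0). A flat backrest 18 mm thick, 310 mm tall, spans the full seat width and rises from the seat top along its +y edge, rear face flush with the rear of the seat.


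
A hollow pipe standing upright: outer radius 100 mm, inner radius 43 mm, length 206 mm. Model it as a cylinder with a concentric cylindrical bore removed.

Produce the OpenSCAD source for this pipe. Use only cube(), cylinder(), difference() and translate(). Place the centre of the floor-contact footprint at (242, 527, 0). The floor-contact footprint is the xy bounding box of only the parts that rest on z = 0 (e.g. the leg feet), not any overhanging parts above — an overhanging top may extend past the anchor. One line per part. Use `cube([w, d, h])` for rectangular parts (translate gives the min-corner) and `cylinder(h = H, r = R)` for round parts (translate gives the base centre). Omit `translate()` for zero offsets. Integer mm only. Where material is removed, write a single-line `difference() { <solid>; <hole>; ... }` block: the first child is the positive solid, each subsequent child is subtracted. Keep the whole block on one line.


difference() { translate([242, 527, 0]) cylinder(h = 206, r = 100); translate([242, 527, 0]) cylinder(h = 206, r = 43); }


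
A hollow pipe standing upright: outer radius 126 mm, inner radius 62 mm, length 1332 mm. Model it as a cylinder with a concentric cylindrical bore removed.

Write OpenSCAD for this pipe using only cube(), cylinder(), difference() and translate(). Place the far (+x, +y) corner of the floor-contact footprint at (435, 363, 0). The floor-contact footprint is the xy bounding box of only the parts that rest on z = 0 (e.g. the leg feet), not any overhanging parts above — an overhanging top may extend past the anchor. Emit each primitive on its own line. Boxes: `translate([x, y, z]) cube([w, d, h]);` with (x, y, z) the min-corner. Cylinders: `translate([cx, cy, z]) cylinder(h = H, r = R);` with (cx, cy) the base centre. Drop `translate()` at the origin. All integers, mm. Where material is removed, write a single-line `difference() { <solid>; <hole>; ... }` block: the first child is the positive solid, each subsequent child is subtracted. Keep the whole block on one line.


difference() { translate([309, 237, 0]) cylinder(h = 1332, r = 126); translate([309, 237, 0]) cylinder(h = 1332, r = 62); }


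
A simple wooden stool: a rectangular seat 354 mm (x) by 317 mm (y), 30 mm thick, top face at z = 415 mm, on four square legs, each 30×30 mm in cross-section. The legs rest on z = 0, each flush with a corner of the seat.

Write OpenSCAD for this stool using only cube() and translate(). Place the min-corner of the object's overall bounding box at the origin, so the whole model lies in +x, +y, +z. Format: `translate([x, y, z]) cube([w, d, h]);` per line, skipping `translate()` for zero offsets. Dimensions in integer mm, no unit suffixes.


translate([0, 0, 385]) cube([354, 317, 30]);
cube([30, 30, 385]);
translate([324, 0, 0]) cube([30, 30, 385]);
translate([0, 287, 0]) cube([30, 30, 385]);
translate([324, 287, 0]) cube([30, 30, 385]);


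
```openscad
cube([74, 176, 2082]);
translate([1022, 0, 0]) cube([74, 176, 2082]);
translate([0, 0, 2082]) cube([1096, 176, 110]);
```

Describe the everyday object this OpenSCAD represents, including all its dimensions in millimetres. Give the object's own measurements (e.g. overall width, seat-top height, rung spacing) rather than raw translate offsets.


A door frame. The clear opening is 948 mm wide and 2082 mm high. Two 74 mm wide jambs, 176 mm deep, stand either side of the opening from the floor to the top of the opening. A 110 mm thick head sits across the top of both jambs, spanning the full outside width of the frame.


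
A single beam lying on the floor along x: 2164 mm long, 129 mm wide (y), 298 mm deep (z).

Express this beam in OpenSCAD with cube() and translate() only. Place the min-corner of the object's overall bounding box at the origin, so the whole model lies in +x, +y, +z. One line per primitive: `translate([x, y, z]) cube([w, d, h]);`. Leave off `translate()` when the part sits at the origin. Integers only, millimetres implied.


cube([2164, 129, 298]);


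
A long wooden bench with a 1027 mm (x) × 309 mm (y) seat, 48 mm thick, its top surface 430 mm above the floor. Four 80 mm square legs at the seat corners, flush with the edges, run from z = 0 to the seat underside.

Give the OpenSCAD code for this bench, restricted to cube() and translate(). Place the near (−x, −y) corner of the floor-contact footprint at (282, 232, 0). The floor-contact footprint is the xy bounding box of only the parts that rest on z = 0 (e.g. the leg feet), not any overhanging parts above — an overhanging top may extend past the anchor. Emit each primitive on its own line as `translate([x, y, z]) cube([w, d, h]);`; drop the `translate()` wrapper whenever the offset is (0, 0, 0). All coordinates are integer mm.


// leg_h = 430 − 48 = 382
translate([282, 232, 382]) cube([1027, 309, 48]);
translate([282, 232, 0]) cube([80, 80, 382]);
translate([282, 461, 0]) cube([80, 80, 382]);
translate([1229, 232, 0]) cube([80, 80, 382]);
translate([1229, 461, 0]) cube([80, 80, 382]);


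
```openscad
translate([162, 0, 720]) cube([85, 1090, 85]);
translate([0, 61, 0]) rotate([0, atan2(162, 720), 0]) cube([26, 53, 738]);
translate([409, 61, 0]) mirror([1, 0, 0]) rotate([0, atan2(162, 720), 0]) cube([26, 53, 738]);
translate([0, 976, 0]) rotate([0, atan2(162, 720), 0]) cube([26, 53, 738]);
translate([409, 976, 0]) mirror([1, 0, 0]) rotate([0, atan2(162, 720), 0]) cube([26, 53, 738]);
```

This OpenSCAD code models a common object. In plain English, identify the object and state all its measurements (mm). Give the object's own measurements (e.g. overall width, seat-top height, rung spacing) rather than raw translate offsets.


A sawhorse. A 85×1090×85 mm beam (x, y, z) sits on two A-frame leg pairs. Each pair is two raked legs of 26×53 mm section (53 mm along y) splaying symmetrically in x. Each leg rises 720 mm vertically over 162 mm of horizontal reach and is 738 mm long along its own axis. Every leg's outer bottom edge rests on the floor and its outer top edge meets a bottom edge of the beam — the left legs (tilting toward +x) meet the beam's −x bottom edge, the right legs (their mirror images, tilting toward −x) meet its +x bottom edge — so the leg tops tuck under the beam, the beam's underside is 720 mm above the floor, and the feet are 409 mm apart outside-to-outside with the beam centred between them. The two leg pairs are set in 61 mm from either end of the beam.


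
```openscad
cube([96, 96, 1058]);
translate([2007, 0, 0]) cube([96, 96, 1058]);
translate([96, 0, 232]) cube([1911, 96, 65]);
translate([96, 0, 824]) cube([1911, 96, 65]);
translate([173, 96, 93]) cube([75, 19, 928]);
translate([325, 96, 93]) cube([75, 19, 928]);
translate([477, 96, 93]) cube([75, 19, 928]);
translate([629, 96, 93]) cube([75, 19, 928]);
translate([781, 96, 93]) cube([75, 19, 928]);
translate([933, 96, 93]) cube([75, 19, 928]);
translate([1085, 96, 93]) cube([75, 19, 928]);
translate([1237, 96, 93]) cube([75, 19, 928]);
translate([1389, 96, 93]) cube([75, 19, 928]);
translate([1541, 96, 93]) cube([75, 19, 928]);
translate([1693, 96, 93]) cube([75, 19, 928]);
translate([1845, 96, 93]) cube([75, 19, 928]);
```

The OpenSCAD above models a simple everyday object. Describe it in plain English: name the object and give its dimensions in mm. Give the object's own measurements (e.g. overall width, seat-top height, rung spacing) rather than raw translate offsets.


A fence section. Two 96×96 mm posts, 1058 mm tall, stand on the floor with a clear span of 1911 mm between their inner faces. Two horizontal rails of 96×65 mm section span the gap between the posts with their undersides at z = 232 mm and z = 824 mm, flush with the posts' −y face. 12 pickets, each 75 mm wide, 19 mm thick and 928 mm tall, are fixed to the +y face of the rails with their bottoms at z = 93 mm, spaced across the span with a 77 mm gap after the −x post and between neighbouring pickets, with 87 mm left before the +x post.


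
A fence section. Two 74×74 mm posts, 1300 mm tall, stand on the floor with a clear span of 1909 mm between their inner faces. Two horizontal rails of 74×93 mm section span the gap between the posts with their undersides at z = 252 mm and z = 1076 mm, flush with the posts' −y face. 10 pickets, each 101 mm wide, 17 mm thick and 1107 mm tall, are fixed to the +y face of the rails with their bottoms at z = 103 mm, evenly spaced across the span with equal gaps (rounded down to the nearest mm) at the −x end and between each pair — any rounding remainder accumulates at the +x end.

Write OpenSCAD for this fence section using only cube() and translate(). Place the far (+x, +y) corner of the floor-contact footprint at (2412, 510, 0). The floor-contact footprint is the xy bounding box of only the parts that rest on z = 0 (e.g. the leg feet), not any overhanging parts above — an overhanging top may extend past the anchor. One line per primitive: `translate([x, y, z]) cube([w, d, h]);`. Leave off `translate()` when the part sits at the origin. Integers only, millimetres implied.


translate([355, 436, 0]) cube([74, 74, 1300]);
translate([2338, 436, 0]) cube([74, 74, 1300]);
translate([429, 436, 252]) cube([1909, 74, 93]);
translate([429, 436, 1076]) cube([1909, 74, 93]);
translate([510, 510, 103]) cube([101, 17, 1107]);
translate([692, 510, 103]) cube([101, 17, 1107]);
translate([874, 510, 103]) cube([101, 17, 1107]);
translate([1056, 510, 103]) cube([101, 17, 1107]);
translate([1238, 510, 103]) cube([101, 17, 1107]);
translate([1420, 510, 103]) cube([101, 17, 1107]);
translate([1602, 510, 103]) cube([101, 17, 1107]);
translate([1784, 510, 103]) cube([101, 17, 1107]);
translate([1966, 510, 103]) cube([101, 17, 1107]);
translate([2148, 510, 103]) cube([101, 17, 1107]);


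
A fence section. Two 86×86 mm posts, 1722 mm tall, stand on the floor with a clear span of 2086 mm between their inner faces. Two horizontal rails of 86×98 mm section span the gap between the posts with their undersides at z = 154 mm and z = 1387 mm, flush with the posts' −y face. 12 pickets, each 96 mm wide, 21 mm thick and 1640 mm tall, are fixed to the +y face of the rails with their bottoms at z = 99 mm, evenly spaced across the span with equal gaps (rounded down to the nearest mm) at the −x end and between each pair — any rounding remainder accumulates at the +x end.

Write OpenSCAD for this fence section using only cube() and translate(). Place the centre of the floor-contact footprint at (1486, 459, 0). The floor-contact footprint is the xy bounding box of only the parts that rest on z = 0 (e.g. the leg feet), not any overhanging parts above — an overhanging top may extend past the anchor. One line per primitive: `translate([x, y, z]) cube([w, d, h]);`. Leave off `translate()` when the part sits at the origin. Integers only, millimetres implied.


translate([357, 416, 0]) cube([86, 86, 1722]);
translate([2529, 416, 0]) cube([86, 86, 1722]);
translate([443, 416, 154]) cube([2086, 86, 98]);
translate([443, 416, 1387]) cube([2086, 86, 98]);
translate([514, 502, 99]) cube([96, 21, 1640]);
translate([681, 502, 99]) cube([96, 21, 1640]);
translate([848, 502, 99]) cube([96, 21, 1640]);
translate([1015, 502, 99]) cube([96, 21, 1640]);
translate([1182, 502, 99]) cube([96, 21, 1640]);
translate([1349, 502, 99]) cube([96, 21, 1640]);
translate([1516, 502, 99]) cube([96, 21, 1640]);
translate([1683, 502, 99]) cube([96, 21, 1640]);
translate([1850, 502, 99]) cube([96, 21, 1640]);
translate([2017, 502, 99]) cube([96, 21, 1640]);
translate([2184, 502, 99]) cube([96, 21, 1640]);
translate([2351, 502, 99]) cube([96, 21, 1640]);


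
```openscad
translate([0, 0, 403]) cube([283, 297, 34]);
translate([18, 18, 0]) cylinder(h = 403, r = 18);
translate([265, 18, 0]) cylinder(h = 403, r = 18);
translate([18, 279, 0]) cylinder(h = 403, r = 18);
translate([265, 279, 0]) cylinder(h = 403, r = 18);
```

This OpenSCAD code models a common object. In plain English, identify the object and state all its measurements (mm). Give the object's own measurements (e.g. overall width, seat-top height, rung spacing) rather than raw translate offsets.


A four-legged stool. The seat is a 283×297×34 mm slab whose top surface is at z = 437 mm; four round legs, each 36 mm in diameter, run from the floor (z = 0) to the underside of the seat, each leg's axis is inset half a diameter from the nearest pair of seat edges (so the leg's bounding box is flush with the corner).


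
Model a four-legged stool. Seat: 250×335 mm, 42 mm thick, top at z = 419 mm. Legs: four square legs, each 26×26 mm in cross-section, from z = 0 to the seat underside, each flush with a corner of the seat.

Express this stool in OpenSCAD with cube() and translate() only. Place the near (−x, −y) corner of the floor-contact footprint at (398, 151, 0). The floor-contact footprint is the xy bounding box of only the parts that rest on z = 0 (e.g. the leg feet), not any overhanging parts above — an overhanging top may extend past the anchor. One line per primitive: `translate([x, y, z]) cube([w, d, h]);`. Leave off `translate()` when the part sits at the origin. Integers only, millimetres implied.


translate([398, 151, 377]) cube([250, 335, 42]);
translate([398, 151, 0]) cube([26, 26, 377]);
translate([622, 151, 0]) cube([26, 26, 377]);
translate([398, 460, 0]) cube([26, 26, 377]);
translate([622, 460, 0]) cube([26, 26, 377]);


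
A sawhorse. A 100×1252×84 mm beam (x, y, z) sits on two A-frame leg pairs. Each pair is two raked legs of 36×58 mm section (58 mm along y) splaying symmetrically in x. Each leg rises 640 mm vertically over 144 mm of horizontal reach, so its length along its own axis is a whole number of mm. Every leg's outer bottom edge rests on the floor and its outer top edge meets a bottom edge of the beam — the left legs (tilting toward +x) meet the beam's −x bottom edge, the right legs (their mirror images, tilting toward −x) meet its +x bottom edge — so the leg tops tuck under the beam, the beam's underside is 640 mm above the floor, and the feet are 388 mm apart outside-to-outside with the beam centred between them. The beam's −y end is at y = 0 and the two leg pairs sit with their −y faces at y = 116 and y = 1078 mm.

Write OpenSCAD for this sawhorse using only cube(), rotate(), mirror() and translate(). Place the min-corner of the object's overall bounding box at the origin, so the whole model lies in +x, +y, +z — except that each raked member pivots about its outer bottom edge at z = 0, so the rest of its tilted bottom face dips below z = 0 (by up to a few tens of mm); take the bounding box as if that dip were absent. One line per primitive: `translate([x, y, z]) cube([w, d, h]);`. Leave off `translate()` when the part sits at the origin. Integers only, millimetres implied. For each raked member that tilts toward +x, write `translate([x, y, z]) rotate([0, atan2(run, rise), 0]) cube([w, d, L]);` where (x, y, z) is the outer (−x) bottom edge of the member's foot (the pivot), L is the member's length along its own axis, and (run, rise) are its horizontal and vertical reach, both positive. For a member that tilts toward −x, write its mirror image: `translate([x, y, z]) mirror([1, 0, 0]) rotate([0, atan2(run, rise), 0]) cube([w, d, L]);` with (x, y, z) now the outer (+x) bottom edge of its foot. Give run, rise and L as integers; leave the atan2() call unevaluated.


// leg length = √(144² + 640²) = 656
// right-leg outer foot x = 2·144 + 100 = 388
// beam min-corner = (144, 0, 640)
translate([144, 0, 640]) cube([100, 1252, 84]);
translate([0, 116, 0]) rotate([0, atan2(144, 640), 0]) cube([36, 58, 656]);
translate([388, 116, 0]) mirror([1, 0, 0]) rotate([0, atan2(144, 640), 0]) cube([36, 58, 656]);
translate([0, 1078, 0]) rotate([0, atan2(144, 640), 0]) cube([36, 58, 656]);
translate([388, 1078, 0]) mirror([1, 0, 0]) rotate([0, atan2(144, 640), 0]) cube([36, 58, 656]);


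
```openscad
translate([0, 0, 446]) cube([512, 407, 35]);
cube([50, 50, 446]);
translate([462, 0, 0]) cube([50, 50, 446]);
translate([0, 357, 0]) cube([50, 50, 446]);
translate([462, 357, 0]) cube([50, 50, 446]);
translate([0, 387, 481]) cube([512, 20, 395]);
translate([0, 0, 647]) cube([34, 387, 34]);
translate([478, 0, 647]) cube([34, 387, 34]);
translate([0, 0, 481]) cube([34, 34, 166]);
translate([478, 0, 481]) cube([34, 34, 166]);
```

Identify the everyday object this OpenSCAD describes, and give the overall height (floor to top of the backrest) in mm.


A chair. The overall height is 876 mm.

A slab on four corner posts with a tall panel at the back — a chair. The seat slab sits at z = 446 with thickness 35, and the 395 mm backrest starts at the seat top, so the overall height is 446 + 35 + 395 = 876 mm.


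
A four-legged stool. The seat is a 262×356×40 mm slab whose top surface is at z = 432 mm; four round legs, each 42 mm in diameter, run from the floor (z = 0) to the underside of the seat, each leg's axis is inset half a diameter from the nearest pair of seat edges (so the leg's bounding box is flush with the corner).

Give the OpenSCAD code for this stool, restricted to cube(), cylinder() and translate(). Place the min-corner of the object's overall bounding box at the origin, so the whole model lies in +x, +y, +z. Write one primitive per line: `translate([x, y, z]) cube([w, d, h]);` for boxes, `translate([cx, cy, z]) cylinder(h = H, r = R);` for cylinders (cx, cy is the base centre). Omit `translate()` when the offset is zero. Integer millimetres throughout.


// leg_h = 432 - 40 = 392
translate([0, 0, 392]) cube([262, 356, 40]);
translate([21, 21, 0]) cylinder(h = 392, r = 21);
translate([241, 21, 0]) cylinder(h = 392, r = 21);
translate([21, 335, 0]) cylinder(h = 392, r = 21);
translate([241, 335, 0]) cylinder(h = 392, r = 21);


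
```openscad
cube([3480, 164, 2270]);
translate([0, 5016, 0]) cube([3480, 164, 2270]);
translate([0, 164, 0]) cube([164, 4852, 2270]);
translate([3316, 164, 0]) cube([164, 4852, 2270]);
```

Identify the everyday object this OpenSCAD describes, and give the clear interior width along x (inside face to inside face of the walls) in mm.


A house (or room) frame. The interior width is 3152 mm.

Four 2270 mm walls enclosing a rectangle with no floor or roof — a room or house frame. Outside width is 3480 mm and wall thickness is 164 mm, so the interior width is 3480 − 2 × 164 = 3152 mm.


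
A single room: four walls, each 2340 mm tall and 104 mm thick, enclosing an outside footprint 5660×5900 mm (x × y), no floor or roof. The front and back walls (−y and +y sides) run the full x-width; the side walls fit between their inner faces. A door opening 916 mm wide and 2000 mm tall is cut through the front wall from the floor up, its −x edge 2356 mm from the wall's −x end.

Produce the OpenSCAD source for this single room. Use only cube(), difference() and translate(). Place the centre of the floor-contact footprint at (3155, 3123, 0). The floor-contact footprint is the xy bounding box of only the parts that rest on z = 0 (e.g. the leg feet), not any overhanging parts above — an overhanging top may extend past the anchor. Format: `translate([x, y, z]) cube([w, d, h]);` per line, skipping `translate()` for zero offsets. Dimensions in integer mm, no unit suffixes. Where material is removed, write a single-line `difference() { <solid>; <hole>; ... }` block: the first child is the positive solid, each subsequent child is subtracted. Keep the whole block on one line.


difference() { translate([325, 173, 0]) cube([5660, 104, 2340]); translate([2681, 173, 0]) cube([916, 104, 2000]); }
translate([325, 5969, 0]) cube([5660, 104, 2340]);
translate([325, 277, 0]) cube([104, 5692, 2340]);
translate([5881, 277, 0]) cube([104, 5692, 2340]);


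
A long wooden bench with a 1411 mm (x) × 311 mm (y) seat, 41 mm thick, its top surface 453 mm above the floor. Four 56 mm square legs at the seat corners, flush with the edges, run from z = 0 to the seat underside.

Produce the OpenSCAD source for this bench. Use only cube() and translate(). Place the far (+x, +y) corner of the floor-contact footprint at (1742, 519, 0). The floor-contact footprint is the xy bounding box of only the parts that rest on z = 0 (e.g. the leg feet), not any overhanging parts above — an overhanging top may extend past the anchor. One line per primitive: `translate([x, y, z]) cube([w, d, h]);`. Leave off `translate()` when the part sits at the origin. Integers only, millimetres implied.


translate([331, 208, 412]) cube([1411, 311, 41]);
translate([331, 208, 0]) cube([56, 56, 412]);
translate([331, 463, 0]) cube([56, 56, 412]);
translate([1686, 208, 0]) cube([56, 56, 412]);
translate([1686, 463, 0]) cube([56, 56, 412]);


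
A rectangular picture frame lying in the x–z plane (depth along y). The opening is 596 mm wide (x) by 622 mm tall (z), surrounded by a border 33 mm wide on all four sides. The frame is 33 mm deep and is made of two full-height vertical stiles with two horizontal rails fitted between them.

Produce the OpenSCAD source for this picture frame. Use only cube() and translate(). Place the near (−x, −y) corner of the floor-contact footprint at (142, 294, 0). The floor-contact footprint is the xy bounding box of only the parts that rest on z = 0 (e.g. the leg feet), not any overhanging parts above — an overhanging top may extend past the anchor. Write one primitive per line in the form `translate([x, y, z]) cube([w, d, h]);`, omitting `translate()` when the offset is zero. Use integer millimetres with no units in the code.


translate([142, 294, 0]) cube([33, 33, 688]);
translate([771, 294, 0]) cube([33, 33, 688]);
translate([175, 294, 0]) cube([596, 33, 33]);
translate([175, 294, 655]) cube([596, 33, 33]);


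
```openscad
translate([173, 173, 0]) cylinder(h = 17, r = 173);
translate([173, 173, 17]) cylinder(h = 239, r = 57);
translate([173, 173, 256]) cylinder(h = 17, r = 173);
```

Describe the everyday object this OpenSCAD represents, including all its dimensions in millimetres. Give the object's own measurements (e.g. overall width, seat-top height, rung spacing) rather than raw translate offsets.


A spool: two coaxial disc flanges of radius 173 mm and thickness 17 mm, joined by a core cylinder of radius 57 mm and height 239 mm. The lower flange rests on z = 0 and the three cylinders share a vertical axis.


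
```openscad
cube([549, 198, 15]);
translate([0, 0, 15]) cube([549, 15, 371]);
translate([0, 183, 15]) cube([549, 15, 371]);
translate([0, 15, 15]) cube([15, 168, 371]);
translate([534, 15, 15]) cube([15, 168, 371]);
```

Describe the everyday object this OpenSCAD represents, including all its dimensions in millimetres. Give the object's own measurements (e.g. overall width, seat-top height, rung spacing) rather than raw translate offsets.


An open-topped rectangular box: outside dimensions 549×198×386 mm, with a uniform wall and base thickness of 15 mm. The base is a full 549×198 slab on the floor; four walls sit on top of the base. The front and back walls (the −y and +y sides) span the full width; the two side walls fit between them.


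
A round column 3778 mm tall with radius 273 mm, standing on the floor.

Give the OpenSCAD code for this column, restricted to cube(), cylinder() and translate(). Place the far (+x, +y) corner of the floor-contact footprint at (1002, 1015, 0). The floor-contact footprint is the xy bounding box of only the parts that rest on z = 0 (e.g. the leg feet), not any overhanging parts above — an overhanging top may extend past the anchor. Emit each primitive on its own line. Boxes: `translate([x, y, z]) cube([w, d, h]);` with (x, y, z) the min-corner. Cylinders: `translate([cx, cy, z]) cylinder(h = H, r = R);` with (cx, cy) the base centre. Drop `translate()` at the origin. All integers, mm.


translate([729, 742, 0]) cylinder(h = 3778, r = 273);


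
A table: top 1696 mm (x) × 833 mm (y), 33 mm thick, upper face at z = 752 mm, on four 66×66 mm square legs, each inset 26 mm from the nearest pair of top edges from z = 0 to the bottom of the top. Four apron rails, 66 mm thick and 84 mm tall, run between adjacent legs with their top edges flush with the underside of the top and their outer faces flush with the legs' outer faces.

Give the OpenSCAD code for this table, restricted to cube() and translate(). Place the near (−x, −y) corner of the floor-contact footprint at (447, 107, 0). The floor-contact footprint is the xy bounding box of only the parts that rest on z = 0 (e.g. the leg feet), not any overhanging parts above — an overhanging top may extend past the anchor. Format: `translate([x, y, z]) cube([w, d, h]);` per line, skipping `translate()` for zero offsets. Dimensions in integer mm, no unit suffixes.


translate([421, 81, 719]) cube([1696, 833, 33]);
translate([447, 107, 0]) cube([66, 66, 719]);
translate([2025, 107, 0]) cube([66, 66, 719]);
translate([447, 822, 0]) cube([66, 66, 719]);
translate([2025, 822, 0]) cube([66, 66, 719]);
translate([513, 107, 635]) cube([1512, 66, 84]);
translate([513, 822, 635]) cube([1512, 66, 84]);
translate([447, 173, 635]) cube([66, 649, 84]);
translate([2025, 173, 635]) cube([66, 649, 84]);


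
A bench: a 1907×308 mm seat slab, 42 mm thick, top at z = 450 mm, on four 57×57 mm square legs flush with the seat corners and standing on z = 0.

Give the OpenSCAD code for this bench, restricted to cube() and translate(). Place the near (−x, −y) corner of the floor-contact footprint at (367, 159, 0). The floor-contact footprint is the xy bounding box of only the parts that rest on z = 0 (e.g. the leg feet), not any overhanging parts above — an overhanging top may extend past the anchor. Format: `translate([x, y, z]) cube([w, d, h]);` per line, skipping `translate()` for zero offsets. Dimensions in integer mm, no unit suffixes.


translate([367, 159, 408]) cube([1907, 308, 42]);
translate([367, 159, 0]) cube([57, 57, 408]);
translate([367, 410, 0]) cube([57, 57, 408]);
translate([2217, 159, 0]) cube([57, 57, 408]);
translate([2217, 410, 0]) cube([57, 57, 408]);


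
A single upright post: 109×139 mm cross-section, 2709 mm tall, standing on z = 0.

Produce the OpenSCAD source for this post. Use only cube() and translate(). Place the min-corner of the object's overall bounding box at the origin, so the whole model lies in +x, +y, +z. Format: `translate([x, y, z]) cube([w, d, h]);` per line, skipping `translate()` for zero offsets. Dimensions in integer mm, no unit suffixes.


cube([109, 139, 2709]);


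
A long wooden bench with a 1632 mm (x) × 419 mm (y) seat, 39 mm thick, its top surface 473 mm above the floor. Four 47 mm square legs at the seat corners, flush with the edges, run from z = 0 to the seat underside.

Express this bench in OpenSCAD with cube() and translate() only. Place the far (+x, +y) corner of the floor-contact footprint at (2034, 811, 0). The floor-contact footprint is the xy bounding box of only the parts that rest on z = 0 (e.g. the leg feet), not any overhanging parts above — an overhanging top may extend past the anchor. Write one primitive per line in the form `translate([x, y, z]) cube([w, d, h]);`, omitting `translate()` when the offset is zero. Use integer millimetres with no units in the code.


translate([402, 392, 434]) cube([1632, 419, 39]);
translate([402, 392, 0]) cube([47, 47, 434]);
translate([402, 764, 0]) cube([47, 47, 434]);
translate([1987, 392, 0]) cube([47, 47, 434]);
translate([1987, 764, 0]) cube([47, 47, 434]);


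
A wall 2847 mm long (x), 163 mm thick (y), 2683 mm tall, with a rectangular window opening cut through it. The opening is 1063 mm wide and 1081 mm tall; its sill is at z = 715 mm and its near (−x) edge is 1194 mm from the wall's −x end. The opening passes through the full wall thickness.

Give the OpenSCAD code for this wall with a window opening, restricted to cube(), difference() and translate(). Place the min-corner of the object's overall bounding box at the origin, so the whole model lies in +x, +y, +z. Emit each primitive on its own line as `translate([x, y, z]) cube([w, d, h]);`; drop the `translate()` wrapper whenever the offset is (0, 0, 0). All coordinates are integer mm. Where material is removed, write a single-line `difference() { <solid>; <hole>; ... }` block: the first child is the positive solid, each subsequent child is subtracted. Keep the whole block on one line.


difference() { cube([2847, 163, 2683]); translate([1194, 0, 715]) cube([1063, 163, 1081]); }


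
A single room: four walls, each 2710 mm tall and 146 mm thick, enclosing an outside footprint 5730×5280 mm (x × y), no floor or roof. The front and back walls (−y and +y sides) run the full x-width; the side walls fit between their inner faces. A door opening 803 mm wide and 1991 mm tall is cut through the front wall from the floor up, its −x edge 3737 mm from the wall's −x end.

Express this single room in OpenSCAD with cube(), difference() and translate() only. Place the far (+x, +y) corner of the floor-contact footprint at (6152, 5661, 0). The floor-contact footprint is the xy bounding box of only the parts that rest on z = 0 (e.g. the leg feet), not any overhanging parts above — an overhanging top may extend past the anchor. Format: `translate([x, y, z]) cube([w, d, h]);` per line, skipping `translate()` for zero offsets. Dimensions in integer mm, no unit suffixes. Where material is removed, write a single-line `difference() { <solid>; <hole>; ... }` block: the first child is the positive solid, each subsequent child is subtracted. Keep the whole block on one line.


difference() { translate([422, 381, 0]) cube([5730, 146, 2710]); translate([4159, 381, 0]) cube([803, 146, 1991]); }
translate([422, 5515, 0]) cube([5730, 146, 2710]);
translate([422, 527, 0]) cube([146, 4988, 2710]);
translate([6006, 527, 0]) cube([146, 4988, 2710]);


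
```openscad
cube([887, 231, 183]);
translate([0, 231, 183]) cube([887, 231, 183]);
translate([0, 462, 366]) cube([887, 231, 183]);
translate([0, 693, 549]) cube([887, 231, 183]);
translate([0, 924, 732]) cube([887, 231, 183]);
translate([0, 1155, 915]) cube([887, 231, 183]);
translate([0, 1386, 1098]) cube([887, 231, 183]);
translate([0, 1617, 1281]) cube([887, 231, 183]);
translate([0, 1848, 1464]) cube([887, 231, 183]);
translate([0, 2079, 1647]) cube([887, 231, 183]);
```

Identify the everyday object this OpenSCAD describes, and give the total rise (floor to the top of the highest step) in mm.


A staircase. The total rise is 1830 mm.

10 identical blocks, each offset up and back from the previous — a staircase. Each step is 183 mm tall and there are 10 of them, so the total rise is 10 × 183 = 1830 mm.


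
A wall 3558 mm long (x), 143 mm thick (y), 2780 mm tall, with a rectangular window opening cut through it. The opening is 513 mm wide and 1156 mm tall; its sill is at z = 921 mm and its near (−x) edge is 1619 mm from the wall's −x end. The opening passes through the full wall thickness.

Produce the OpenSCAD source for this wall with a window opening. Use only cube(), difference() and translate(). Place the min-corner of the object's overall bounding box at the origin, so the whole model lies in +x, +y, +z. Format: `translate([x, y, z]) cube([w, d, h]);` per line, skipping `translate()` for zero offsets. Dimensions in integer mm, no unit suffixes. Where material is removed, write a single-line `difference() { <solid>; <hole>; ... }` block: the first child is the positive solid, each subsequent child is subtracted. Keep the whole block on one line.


difference() { cube([3558, 143, 2780]); translate([1619, 0, 921]) cube([513, 143, 1156]); }


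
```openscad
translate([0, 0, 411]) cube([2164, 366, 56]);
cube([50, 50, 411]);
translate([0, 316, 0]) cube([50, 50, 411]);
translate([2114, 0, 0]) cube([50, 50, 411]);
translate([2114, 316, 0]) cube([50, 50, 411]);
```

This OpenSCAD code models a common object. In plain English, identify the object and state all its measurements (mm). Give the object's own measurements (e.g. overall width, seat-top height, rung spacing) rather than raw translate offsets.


A long wooden bench with a 2164 mm (x) × 366 mm (y) seat, 56 mm thick, its top surface 467 mm above the floor. Four 50 mm square legs at the seat corners, flush with the edges, run from z = 0 to the seat underside.


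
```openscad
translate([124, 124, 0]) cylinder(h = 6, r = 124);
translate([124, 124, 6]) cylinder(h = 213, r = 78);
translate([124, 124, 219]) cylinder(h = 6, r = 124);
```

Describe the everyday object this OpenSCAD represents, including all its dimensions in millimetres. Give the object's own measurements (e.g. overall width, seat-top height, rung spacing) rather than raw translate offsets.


A spool: two coaxial disc flanges of radius 124 mm and thickness 6 mm, joined by a core cylinder of radius 78 mm and height 213 mm. The lower flange rests on z = 0 and the three cylinders share a vertical axis.


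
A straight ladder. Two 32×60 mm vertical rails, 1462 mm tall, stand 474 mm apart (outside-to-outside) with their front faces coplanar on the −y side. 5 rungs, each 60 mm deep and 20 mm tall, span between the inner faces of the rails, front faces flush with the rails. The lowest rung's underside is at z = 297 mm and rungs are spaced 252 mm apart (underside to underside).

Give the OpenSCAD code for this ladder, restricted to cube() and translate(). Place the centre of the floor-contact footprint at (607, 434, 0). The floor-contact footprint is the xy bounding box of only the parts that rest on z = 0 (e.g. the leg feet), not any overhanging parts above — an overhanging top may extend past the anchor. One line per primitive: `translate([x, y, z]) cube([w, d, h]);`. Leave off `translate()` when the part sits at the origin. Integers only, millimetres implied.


translate([370, 404, 0]) cube([32, 60, 1462]);
translate([812, 404, 0]) cube([32, 60, 1462]);
translate([402, 404, 297]) cube([410, 60, 20]);
translate([402, 404, 549]) cube([410, 60, 20]);
translate([402, 404, 801]) cube([410, 60, 20]);
translate([402, 404, 1053]) cube([410, 60, 20]);
translate([402, 404, 1305]) cube([410, 60, 20]);


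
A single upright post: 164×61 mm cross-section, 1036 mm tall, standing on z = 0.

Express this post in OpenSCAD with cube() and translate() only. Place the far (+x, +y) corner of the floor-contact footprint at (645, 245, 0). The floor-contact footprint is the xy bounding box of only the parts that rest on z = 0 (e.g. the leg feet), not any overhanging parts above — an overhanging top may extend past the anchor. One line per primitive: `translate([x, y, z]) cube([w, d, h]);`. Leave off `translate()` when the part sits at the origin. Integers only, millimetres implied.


translate([481, 184, 0]) cube([164, 61, 1036]);


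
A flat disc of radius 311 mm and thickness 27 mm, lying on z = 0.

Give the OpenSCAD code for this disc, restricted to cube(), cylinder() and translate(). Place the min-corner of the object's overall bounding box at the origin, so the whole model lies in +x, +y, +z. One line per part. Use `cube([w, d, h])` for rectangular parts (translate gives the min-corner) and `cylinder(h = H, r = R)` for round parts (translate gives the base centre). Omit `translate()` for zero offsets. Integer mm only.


translate([311, 311, 0]) cylinder(h = 27, r = 311);
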